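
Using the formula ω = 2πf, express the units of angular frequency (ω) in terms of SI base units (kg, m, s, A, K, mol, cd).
Units of each symbol in ω = 2πf:
  f (frequency): 1/s
  The factor 2π is dimensionless.

Multiplying the contributions: [1/s]
Adding exponents of each base unit: s: -1
SI base units of angular frequency: 1/s

Answer: 1/s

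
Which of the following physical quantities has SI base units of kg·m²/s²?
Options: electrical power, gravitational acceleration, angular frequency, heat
Checking the SI base units of each option:
  electrical power (P = IV): kg·m²/s³  ✗
  gravitational acceleration (g = GM/r²): m/s²  ✗
  angular frequency (ω = 2πf): 1/s  ✗
  heat (Q = mcΔT): kg·m²/s²  ✓ matches

Only heat has units kg·m²/s².

Answer: heat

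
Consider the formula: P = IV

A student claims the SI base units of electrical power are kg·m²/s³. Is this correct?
Units of each symbol in P = IV:
  I (current): A
  V (voltage, in volts): kg·m²/(s³·A)

Multiplying the contributions: [A] · [kg·m²/(s³·A)]
Adding exponents of each base unit: kg: 1, m: 2, s: -3
SI base units of electrical power: kg·m²/s³

The claimed units kg·m²/s³ match the derived units, so the claim is correct.

Answer: Yes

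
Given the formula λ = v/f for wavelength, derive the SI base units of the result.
Units of each symbol in λ = v/f:
  v (wave speed): m/s
  f (frequency): 1/s  → in the denominator, contributes s

Multiplying the contributions: [m/s] · [s]
Adding exponents of each base unit: m: 1
SI base units of wavelength: m

Answer: m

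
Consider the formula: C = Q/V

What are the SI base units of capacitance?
Units of each symbol in C = Q/V:
  Q (charge, in coulombs): s·A
  V (voltage, in volts): kg·m²/(s³·A)  → in the denominator, contributes s³·A/(kg·m²)

Multiplying the contributions: [s·A] · [s³·A/(kg·m²)]
Adding exponents of each base unit: kg: -1, m: -2, s: 4, A: 2
SI base units of capacitance: s⁴·A²/(kg·m²)

Answer: s⁴·A²/(kg·m²)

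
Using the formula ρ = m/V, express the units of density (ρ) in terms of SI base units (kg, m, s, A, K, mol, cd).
Units of each symbol in ρ = m/V:
  m (mass): kg
  V (volume): m³  → in the denominator, contributes 1/m³

Multiplying the contributions: [kg] · [1/m³]
Adding exponents of each base unit: kg: 1, m: -3
SI base units of density: kg/m³

Answer: kg/m³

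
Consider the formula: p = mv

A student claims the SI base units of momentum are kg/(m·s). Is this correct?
Units of each symbol in p = mv:
  m (mass): kg
  v (velocity): m/s

Multiplying the contributions: [kg] · [m/s]
Adding exponents of each base unit: kg: 1, m: 1, s: -1
SI base units of momentum: kg·m/s

The claimed units kg/(m·s) (exponents kg: 1, m: -1, s: -1) do not match the derived units kg·m/s (exponents kg: 1, m: 1, s: -1), so the claim is incorrect.

Answer: No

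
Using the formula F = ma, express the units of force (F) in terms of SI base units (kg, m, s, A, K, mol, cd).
Units of each symbol in F = ma:
  m (mass): kg
  a (acceleration): m/s²

Multiplying the contributions: [kg] · [m/s²]
Adding exponents of each base unit: kg: 1, m: 1, s: -2
SI base units of force: kg·m/s²

Answer: kg·m/s²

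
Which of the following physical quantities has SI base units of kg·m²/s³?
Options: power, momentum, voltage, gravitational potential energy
Checking the SI base units of each option:
  power (P = W/t): kg·m²/s³  ✓ matches
  momentum (p = mv): kg·m/s  ✗
  voltage (V = IR): kg·m²/(s³·A)  ✗
  gravitational potential energy (U = -GMm/r): kg·m²/s²  ✗

Only power has units kg·m²/s³.

Answer: power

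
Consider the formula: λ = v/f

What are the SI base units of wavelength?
Units of each symbol in λ = v/f:
  v (wave speed): m/s
  f (frequency): 1/s  → in the denominator, contributes s

Multiplying the contributions: [m/s] · [s]
Adding exponents of each base unit: m: 1
SI base units of wavelength: m

Answer: m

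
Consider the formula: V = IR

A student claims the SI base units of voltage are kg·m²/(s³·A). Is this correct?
Units of each symbol in V = IR:
  I (current): A
  R (resistance, in ohms): kg·m²/(s³·A²)

Multiplying the contributions: [A] · [kg·m²/(s³·A²)]
Adding exponents of each base unit: kg: 1, m: 2, s: -3, A: -1
SI base units of voltage: kg·m²/(s³·A)

The claimed units kg·m²/(s³·A) match the derived units, so the claim is correct.

Answer: Yes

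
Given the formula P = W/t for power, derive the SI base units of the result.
Units of each symbol in P = W/t:
  W (work): kg·m²/s²
  t (time): s  → in the denominator, contributes 1/s

Multiplying the contributions: [kg·m²/s²] · [1/s]
Adding exponents of each base unit: kg: 1, m: 2, s: -3
SI base units of power: kg·m²/s³

Answer: kg·m²/s³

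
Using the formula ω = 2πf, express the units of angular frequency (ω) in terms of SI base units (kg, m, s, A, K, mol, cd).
Units of each symbol in ω = 2πf:
  f (frequency): 1/s
  The factor 2π is dimensionless.

Multiplying the contributions: [1/s]
Adding exponents of each base unit: s: -1
SI base units of angular frequency: 1/s

Answer: 1/s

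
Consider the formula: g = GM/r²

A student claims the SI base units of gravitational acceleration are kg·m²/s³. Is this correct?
Units of each symbol in g = GM/r²:
  G (gravitational constant): m³/(kg·s²)
  M (mass): kg
  r (distance): m  → to the power 2 in the denominator, contributes 1/m²

Multiplying the contributions: [m³/(kg·s²)] · [kg] · [1/m²]
Adding exponents of each base unit: m: 1, s: -2
SI base units of gravitational acceleration: m/s²

The claimed units kg·m²/s³ (exponents kg: 1, m: 2, s: -3) do not match the derived units m/s² (exponents m: 1, s: -2), so the claim is incorrect.

Answer: No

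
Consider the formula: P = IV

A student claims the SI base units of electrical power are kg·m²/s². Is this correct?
Units of each symbol in P = IV:
  I (current): A
  V (voltage, in volts): kg·m²/(s³·A)

Multiplying the contributions: [A] · [kg·m²/(s³·A)]
Adding exponents of each base unit: kg: 1, m: 2, s: -3
SI base units of electrical power: kg·m²/s³

The claimed units kg·m²/s² (exponents kg: 1, m: 2, s: -2) do not match the derived units kg·m²/s³ (exponents kg: 1, m: 2, s: -3), so the claim is incorrect.

Answer: No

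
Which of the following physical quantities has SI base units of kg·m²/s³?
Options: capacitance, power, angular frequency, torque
Checking the SI base units of each option:
  capacitance (C = Q/V): s⁴·A²/(kg·m²)  ✗
  power (P = W/t): kg·m²/s³  ✓ matches
  angular frequency (ω = 2πf): 1/s  ✗
  torque (τ = Fr): kg·m²/s²  ✗

Only power has units kg·m²/s³.

Answer: power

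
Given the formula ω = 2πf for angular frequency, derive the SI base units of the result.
Units of each symbol in ω = 2πf:
  f (frequency): 1/s
  The factor 2π is dimensionless.

Multiplying the contributions: [1/s]
Adding exponents of each base unit: s: -1
SI base units of angular frequency: 1/s

Answer: 1/s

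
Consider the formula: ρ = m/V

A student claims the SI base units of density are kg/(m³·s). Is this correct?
Units of each symbol in ρ = m/V:
  m (mass): kg
  V (volume): m³  → in the denominator, contributes 1/m³

Multiplying the contributions: [kg] · [1/m³]
Adding exponents of each base unit: kg: 1, m: -3
SI base units of density: kg/m³

The claimed units kg/(m³·s) (exponents kg: 1, m: -3, s: -1) do not match the derived units kg/m³ (exponents kg: 1, m: -3), so the claim is incorrect.

Answer: No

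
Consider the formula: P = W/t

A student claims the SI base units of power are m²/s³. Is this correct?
Units of each symbol in P = W/t:
  W (work): kg·m²/s²
  t (time): s  → in the denominator, contributes 1/s

Multiplying the contributions: [kg·m²/s²] · [1/s]
Adding exponents of each base unit: kg: 1, m: 2, s: -3
SI base units of power: kg·m²/s³

The claimed units m²/s³ (exponents m: 2, s: -3) do not match the derived units kg·m²/s³ (exponents kg: 1, m: 2, s: -3), so the claim is incorrect.

Answer: No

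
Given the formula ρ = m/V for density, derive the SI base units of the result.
Units of each symbol in ρ = m/V:
  m (mass): kg
  V (volume): m³  → in the denominator, contributes 1/m³

Multiplying the contributions: [kg] · [1/m³]
Adding exponents of each base unit: kg: 1, m: -3
SI base units of density: kg/m³

Answer: kg/m³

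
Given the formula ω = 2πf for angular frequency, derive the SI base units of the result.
Units of each symbol in ω = 2πf:
  f (frequency): 1/s
  The factor 2π is dimensionless.

Multiplying the contributions: [1/s]
Adding exponents of each base unit: s: -1
SI base units of angular frequency: 1/s

Answer: 1/s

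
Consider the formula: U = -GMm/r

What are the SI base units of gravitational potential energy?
Units of each symbol in U = -GMm/r:
  G (gravitational constant): m³/(kg·s²)
  M (mass): kg
  m (mass): kg
  r (distance): m  → in the denominator, contributes 1/m
  The minus sign does not affect the units.

Multiplying the contributions: [m³/(kg·s²)] · [kg] · [kg] · [1/m]
Adding exponents of each base unit: kg: 1, m: 2, s: -2
SI base units of gravitational potential energy: kg·m²/s²

Answer: kg·m²/s²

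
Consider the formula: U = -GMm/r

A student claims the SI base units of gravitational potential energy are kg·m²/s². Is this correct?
Units of each symbol in U = -GMm/r:
  G (gravitational constant): m³/(kg·s²)
  M (mass): kg
  m (mass): kg
  r (distance): m  → in the denominator, contributes 1/m
  The minus sign does not affect the units.

Multiplying the contributions: [m³/(kg·s²)] · [kg] · [kg] · [1/m]
Adding exponents of each base unit: kg: 1, m: 2, s: -2
SI base units of gravitational potential energy: kg·m²/s²

The claimed units kg·m²/s² match the derived units, so the claim is correct.

Answer: Yes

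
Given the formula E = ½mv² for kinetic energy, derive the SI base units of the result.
Units of each symbol in E = ½mv²:
  m (mass): kg
  v (speed): m/s  → to the power 2, contributes m²/s²
  The factor ½ is dimensionless.

Multiplying the contributions: [kg] · [m²/s²]
Adding exponents of each base unit: kg: 1, m: 2, s: -2
SI base units of kinetic energy: kg·m²/s²

Answer: kg·m²/s²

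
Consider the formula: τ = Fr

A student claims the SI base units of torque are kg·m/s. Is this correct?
Units of each symbol in τ = Fr:
  F (force): kg·m/s²
  r (lever arm): m

Multiplying the contributions: [kg·m/s²] · [m]
Adding exponents of each base unit: kg: 1, m: 2, s: -2
SI base units of torque: kg·m²/s²

The claimed units kg·m/s (exponents kg: 1, m: 1, s: -1) do not match the derived units kg·m²/s² (exponents kg: 1, m: 2, s: -2), so the claim is incorrect.

Answer: No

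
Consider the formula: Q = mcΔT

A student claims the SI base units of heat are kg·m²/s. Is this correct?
Units of each symbol in Q = mcΔT:
  m (mass): kg
  c (specific heat capacity, in J/(kg·K)): m²/(s²·K)
  ΔT (temperature change): K

Multiplying the contributions: [kg] · [m²/(s²·K)] · [K]
Adding exponents of each base unit: kg: 1, m: 2, s: -2
SI base units of heat: kg·m²/s²

The claimed units kg·m²/s (exponents kg: 1, m: 2, s: -1) do not match the derived units kg·m²/s² (exponents kg: 1, m: 2, s: -2), so the claim is incorrect.

Answer: No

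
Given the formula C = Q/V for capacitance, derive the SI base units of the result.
Units of each symbol in C = Q/V:
  Q (charge, in coulombs): s·A
  V (voltage, in volts): kg·m²/(s³·A)  → in the denominator, contributes s³·A/(kg·m²)

Multiplying the contributions: [s·A] · [s³·A/(kg·m²)]
Adding exponents of each base unit: kg: -1, m: -2, s: 4, A: 2
SI base units of capacitance: s⁴·A²/(kg·m²)

Answer: s⁴·A²/(kg·m²)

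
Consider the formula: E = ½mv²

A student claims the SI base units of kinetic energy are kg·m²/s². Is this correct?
Units of each symbol in E = ½mv²:
  m (mass): kg
  v (speed): m/s  → to the power 2, contributes m²/s²
  The factor ½ is dimensionless.

Multiplying the contributions: [kg] · [m²/s²]
Adding exponents of each base unit: kg: 1, m: 2, s: -2
SI base units of kinetic energy: kg·m²/s²

The claimed units kg·m²/s² match the derived units, so the claim is correct.

Answer: Yes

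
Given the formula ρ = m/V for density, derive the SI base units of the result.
Units of each symbol in ρ = m/V:
  m (mass): kg
  V (volume): m³  → in the denominator, contributes 1/m³

Multiplying the contributions: [kg] · [1/m³]
Adding exponents of each base unit: kg: 1, m: -3
SI base units of density: kg/m³

Answer: kg/m³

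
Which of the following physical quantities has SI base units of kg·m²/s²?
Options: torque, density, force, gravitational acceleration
Checking the SI base units of each option:
  torque (τ = Fr): kg·m²/s²  ✓ matches
  density (ρ = m/V): kg/m³  ✗
  force (F = ma): kg·m/s²  ✗
  gravitational acceleration (g = GM/r²): m/s²  ✗

Only torque has units kg·m²/s².

Answer: torque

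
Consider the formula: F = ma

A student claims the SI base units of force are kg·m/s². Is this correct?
Units of each symbol in F = ma:
  m (mass): kg
  a (acceleration): m/s²

Multiplying the contributions: [kg] · [m/s²]
Adding exponents of each base unit: kg: 1, m: 1, s: -2
SI base units of force: kg·m/s²

The claimed units kg·m/s² match the derived units, so the claim is correct.

Answer: Yes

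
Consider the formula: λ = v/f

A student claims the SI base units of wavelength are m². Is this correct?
Units of each symbol in λ = v/f:
  v (wave speed): m/s
  f (frequency): 1/s  → in the denominator, contributes s

Multiplying the contributions: [m/s] · [s]
Adding exponents of each base unit: m: 1
SI base units of wavelength: m

The claimed units m² (exponents m: 2) do not match the derived units m (exponents m: 1), so the claim is incorrect.

Answer: No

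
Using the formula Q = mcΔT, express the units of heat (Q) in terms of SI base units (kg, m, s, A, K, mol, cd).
Units of each symbol in Q = mcΔT:
  m (mass): kg
  c (specific heat capacity, in J/(kg·K)): m²/(s²·K)
  ΔT (temperature change): K

Multiplying the contributions: [kg] · [m²/(s²·K)] · [K]
Adding exponents of each base unit: kg: 1, m: 2, s: -2
SI base units of heat: kg·m²/s²

Answer: kg·m²/s²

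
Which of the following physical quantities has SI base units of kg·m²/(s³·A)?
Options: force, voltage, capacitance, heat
Checking the SI base units of each option:
  force (F = ma): kg·m/s²  ✗
  voltage (V = IR): kg·m²/(s³·A)  ✓ matches
  capacitance (C = Q/V): s⁴·A²/(kg·m²)  ✗
  heat (Q = mcΔT): kg·m²/s²  ✗

Only voltage has units kg·m²/(s³·A).

Answer: voltage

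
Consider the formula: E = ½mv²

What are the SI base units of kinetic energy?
Units of each symbol in E = ½mv²:
  m (mass): kg
  v (speed): m/s  → to the power 2, contributes m²/s²
  The factor ½ is dimensionless.

Multiplying the contributions: [kg] · [m²/s²]
Adding exponents of each base unit: kg: 1, m: 2, s: -2
SI base units of kinetic energy: kg·m²/s²

Answer: kg·m²/s²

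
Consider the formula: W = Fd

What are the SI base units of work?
Units of each symbol in W = Fd:
  F (force): kg·m/s²
  d (displacement): m

Multiplying the contributions: [kg·m/s²] · [m]
Adding exponents of each base unit: kg: 1, m: 2, s: -2
SI base units of work: kg·m²/s²

Answer: kg·m²/s²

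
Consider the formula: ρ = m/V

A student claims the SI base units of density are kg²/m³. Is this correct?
Units of each symbol in ρ = m/V:
  m (mass): kg
  V (volume): m³  → in the denominator, contributes 1/m³

Multiplying the contributions: [kg] · [1/m³]
Adding exponents of each base unit: kg: 1, m: -3
SI base units of density: kg/m³

The claimed units kg²/m³ (exponents kg: 2, m: -3) do not match the derived units kg/m³ (exponents kg: 1, m: -3), so the claim is incorrect.

Answer: No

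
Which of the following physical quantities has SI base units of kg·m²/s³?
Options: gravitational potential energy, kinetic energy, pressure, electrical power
Checking the SI base units of each option:
  gravitational potential energy (U = -GMm/r): kg·m²/s²  ✗
  kinetic energy (E = ½mv²): kg·m²/s²  ✗
  pressure (P = F/A): kg/(m·s²)  ✗
  electrical power (P = IV): kg·m²/s³  ✓ matches

Only electrical power has units kg·m²/s³.

Answer: electrical power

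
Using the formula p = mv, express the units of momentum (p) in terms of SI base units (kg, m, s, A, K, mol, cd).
Units of each symbol in p = mv:
  m (mass): kg
  v (velocity): m/s

Multiplying the contributions: [kg] · [m/s]
Adding exponents of each base unit: kg: 1, m: 1, s: -1
SI base units of momentum: kg·m/s

Answer: kg·m/s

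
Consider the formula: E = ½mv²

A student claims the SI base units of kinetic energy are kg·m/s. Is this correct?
Units of each symbol in E = ½mv²:
  m (mass): kg
  v (speed): m/s  → to the power 2, contributes m²/s²
  The factor ½ is dimensionless.

Multiplying the contributions: [kg] · [m²/s²]
Adding exponents of each base unit: kg: 1, m: 2, s: -2
SI base units of kinetic energy: kg·m²/s²

The claimed units kg·m/s (exponents kg: 1, m: 1, s: -1) do not match the derived units kg·m²/s² (exponents kg: 1, m: 2, s: -2), so the claim is incorrect.

Answer: No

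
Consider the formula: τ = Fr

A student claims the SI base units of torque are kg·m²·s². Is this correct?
Units of each symbol in τ = Fr:
  F (force): kg·m/s²
  r (lever arm): m

Multiplying the contributions: [kg·m/s²] · [m]
Adding exponents of each base unit: kg: 1, m: 2, s: -2
SI base units of torque: kg·m²/s²

The claimed units kg·m²·s² (exponents kg: 1, m: 2, s: 2) do not match the derived units kg·m²/s² (exponents kg: 1, m: 2, s: -2), so the claim is incorrect.

Answer: No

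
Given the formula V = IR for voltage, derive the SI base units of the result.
Units of each symbol in V = IR:
  I (current): A
  R (resistance, in ohms): kg·m²/(s³·A²)

Multiplying the contributions: [A] · [kg·m²/(s³·A²)]
Adding exponents of each base unit: kg: 1, m: 2, s: -3, A: -1
SI base units of voltage: kg·m²/(s³·A)

Answer: kg·m²/(s³·A)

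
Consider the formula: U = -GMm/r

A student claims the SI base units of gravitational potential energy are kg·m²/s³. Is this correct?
Units of each symbol in U = -GMm/r:
  G (gravitational constant): m³/(kg·s²)
  M (mass): kg
  m (mass): kg
  r (distance): m  → in the denominator, contributes 1/m
  The minus sign does not affect the units.

Multiplying the contributions: [m³/(kg·s²)] · [kg] · [kg] · [1/m]
Adding exponents of each base unit: kg: 1, m: 2, s: -2
SI base units of gravitational potential energy: kg·m²/s²

The claimed units kg·m²/s³ (exponents kg: 1, m: 2, s: -3) do not match the derived units kg·m²/s² (exponents kg: 1, m: 2, s: -2), so the claim is incorrect.

Answer: No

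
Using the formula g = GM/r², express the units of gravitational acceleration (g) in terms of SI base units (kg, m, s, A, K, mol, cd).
Units of each symbol in g = GM/r²:
  G (gravitational constant): m³/(kg·s²)
  M (mass): kg
  r (distance): m  → to the power 2 in the denominator, contributes 1/m²

Multiplying the contributions: [m³/(kg·s²)] · [kg] · [1/m²]
Adding exponents of each base unit: m: 1, s: -2
SI base units of gravitational acceleration: m/s²

Answer: m/s²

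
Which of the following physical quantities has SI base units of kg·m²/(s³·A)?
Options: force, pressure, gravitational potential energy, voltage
Checking the SI base units of each option:
  force (F = ma): kg·m/s²  ✗
  pressure (P = F/A): kg/(m·s²)  ✗
  gravitational potential energy (U = -GMm/r): kg·m²/s²  ✗
  voltage (V = IR): kg·m²/(s³·A)  ✓ matches

Only voltage has units kg·m²/(s³·A).

Answer: voltage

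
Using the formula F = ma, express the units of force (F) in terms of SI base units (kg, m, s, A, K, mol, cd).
Units of each symbol in F = ma:
  m (mass): kg
  a (acceleration): m/s²

Multiplying the contributions: [kg] · [m/s²]
Adding exponents of each base unit: kg: 1, m: 1, s: -2
SI base units of force: kg·m/s²

Answer: kg·m/s²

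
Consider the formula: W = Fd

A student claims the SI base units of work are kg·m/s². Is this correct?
Units of each symbol in W = Fd:
  F (force): kg·m/s²
  d (displacement): m

Multiplying the contributions: [kg·m/s²] · [m]
Adding exponents of each base unit: kg: 1, m: 2, s: -2
SI base units of work: kg·m²/s²

The claimed units kg·m/s² (exponents kg: 1, m: 1, s: -2) do not match the derived units kg·m²/s² (exponents kg: 1, m: 2, s: -2), so the claim is incorrect.

Answer: No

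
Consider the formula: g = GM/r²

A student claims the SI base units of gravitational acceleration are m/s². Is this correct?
Units of each symbol in g = GM/r²:
  G (gravitational constant): m³/(kg·s²)
  M (mass): kg
  r (distance): m  → to the power 2 in the denominator, contributes 1/m²

Multiplying the contributions: [m³/(kg·s²)] · [kg] · [1/m²]
Adding exponents of each base unit: m: 1, s: -2
SI base units of gravitational acceleration: m/s²

The claimed units m/s² match the derived units, so the claim is correct.

Answer: Yes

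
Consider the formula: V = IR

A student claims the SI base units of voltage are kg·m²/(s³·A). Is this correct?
Units of each symbol in V = IR:
  I (current): A
  R (resistance, in ohms): kg·m²/(s³·A²)

Multiplying the contributions: [A] · [kg·m²/(s³·A²)]
Adding exponents of each base unit: kg: 1, m: 2, s: -3, A: -1
SI base units of voltage: kg·m²/(s³·A)

The claimed units kg·m²/(s³·A) match the derived units, so the claim is correct.

Answer: Yes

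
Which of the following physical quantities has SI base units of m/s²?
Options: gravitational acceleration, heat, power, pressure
Checking the SI base units of each option:
  gravitational acceleration (g = GM/r²): m/s²  ✓ matches
  heat (Q = mcΔT): kg·m²/s²  ✗
  power (P = W/t): kg·m²/s³  ✗
  pressure (P = F/A): kg/(m·s²)  ✗

Only gravitational acceleration has units m/s².

Answer: gravitational acceleration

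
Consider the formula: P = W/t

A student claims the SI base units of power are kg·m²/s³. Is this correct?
Units of each symbol in P = W/t:
  W (work): kg·m²/s²
  t (time): s  → in the denominator, contributes 1/s

Multiplying the contributions: [kg·m²/s²] · [1/s]
Adding exponents of each base unit: kg: 1, m: 2, s: -3
SI base units of power: kg·m²/s³

The claimed units kg·m²/s³ match the derived units, so the claim is correct.

Answer: Yes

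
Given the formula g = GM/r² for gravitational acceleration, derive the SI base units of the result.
Units of each symbol in g = GM/r²:
  G (gravitational constant): m³/(kg·s²)
  M (mass): kg
  r (distance): m  → to the power 2 in the denominator, contributes 1/m²

Multiplying the contributions: [m³/(kg·s²)] · [kg] · [1/m²]
Adding exponents of each base unit: m: 1, s: -2
SI base units of gravitational acceleration: m/s²

Answer: m/s²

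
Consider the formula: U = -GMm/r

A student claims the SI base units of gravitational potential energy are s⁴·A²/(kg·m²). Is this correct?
Units of each symbol in U = -GMm/r:
  G (gravitational constant): m³/(kg·s²)
  M (mass): kg
  m (mass): kg
  r (distance): m  → in the denominator, contributes 1/m
  The minus sign does not affect the units.

Multiplying the contributions: [m³/(kg·s²)] · [kg] · [kg] · [1/m]
Adding exponents of each base unit: kg: 1, m: 2, s: -2
SI base units of gravitational potential energy: kg·m²/s²

The claimed units s⁴·A²/(kg·m²) (exponents kg: -1, m: -2, s: 4, A: 2) do not match the derived units kg·m²/s² (exponents kg: 1, m: 2, s: -2), so the claim is incorrect.

Answer: No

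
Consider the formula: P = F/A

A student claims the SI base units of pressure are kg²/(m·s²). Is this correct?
Units of each symbol in P = F/A:
  F (force): kg·m/s²
  A (area): m²  → in the denominator, contributes 1/m²

Multiplying the contributions: [kg·m/s²] · [1/m²]
Adding exponents of each base unit: kg: 1, m: -1, s: -2
SI base units of pressure: kg/(m·s²)

The claimed units kg²/(m·s²) (exponents kg: 2, m: -1, s: -2) do not match the derived units kg/(m·s²) (exponents kg: 1, m: -1, s: -2), so the claim is incorrect.

Answer: No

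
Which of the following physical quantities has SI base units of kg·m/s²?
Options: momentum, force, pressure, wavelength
Checking the SI base units of each option:
  momentum (p = mv): kg·m/s  ✗
  force (F = ma): kg·m/s²  ✓ matches
  pressure (P = F/A): kg/(m·s²)  ✗
  wavelength (λ = v/f): m  ✗

Only force has units kg·m/s².

Answer: force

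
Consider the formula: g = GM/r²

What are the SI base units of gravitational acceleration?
Units of each symbol in g = GM/r²:
  G (gravitational constant): m³/(kg·s²)
  M (mass): kg
  r (distance): m  → to the power 2 in the denominator, contributes 1/m²

Multiplying the contributions: [m³/(kg·s²)] · [kg] · [1/m²]
Adding exponents of each base unit: m: 1, s: -2
SI base units of gravitational acceleration: m/s²

Answer: m/s²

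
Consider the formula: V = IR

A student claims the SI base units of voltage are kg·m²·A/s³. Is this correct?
Units of each symbol in V = IR:
  I (current): A
  R (resistance, in ohms): kg·m²/(s³·A²)

Multiplying the contributions: [A] · [kg·m²/(s³·A²)]
Adding exponents of each base unit: kg: 1, m: 2, s: -3, A: -1
SI base units of voltage: kg·m²/(s³·A)

The claimed units kg·m²·A/s³ (exponents kg: 1, m: 2, s: -3, A: 1) do not match the derived units kg·m²/(s³·A) (exponents kg: 1, m: 2, s: -3, A: -1), so the claim is incorrect.

Answer: No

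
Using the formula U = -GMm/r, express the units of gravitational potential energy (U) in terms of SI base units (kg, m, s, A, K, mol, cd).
Units of each symbol in U = -GMm/r:
  G (gravitational constant): m³/(kg·s²)
  M (mass): kg
  m (mass): kg
  r (distance): m  → in the denominator, contributes 1/m
  The minus sign does not affect the units.

Multiplying the contributions: [m³/(kg·s²)] · [kg] · [kg] · [1/m]
Adding exponents of each base unit: kg: 1, m: 2, s: -2
SI base units of gravitational potential energy: kg·m²/s²

Answer: kg·m²/s²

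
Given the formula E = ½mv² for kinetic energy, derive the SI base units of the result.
Units of each symbol in E = ½mv²:
  m (mass): kg
  v (speed): m/s  → to the power 2, contributes m²/s²
  The factor ½ is dimensionless.

Multiplying the contributions: [kg] · [m²/s²]
Adding exponents of each base unit: kg: 1, m: 2, s: -2
SI base units of kinetic energy: kg·m²/s²

Answer: kg·m²/s²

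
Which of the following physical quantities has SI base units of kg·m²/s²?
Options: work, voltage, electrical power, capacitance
Checking the SI base units of each option:
  work (W = Fd): kg·m²/s²  ✓ matches
  voltage (V = IR): kg·m²/(s³·A)  ✗
  electrical power (P = IV): kg·m²/s³  ✗
  capacitance (C = Q/V): s⁴·A²/(kg·m²)  ✗

Only work has units kg·m²/s².

Answer: work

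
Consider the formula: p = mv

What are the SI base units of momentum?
Units of each symbol in p = mv:
  m (mass): kg
  v (velocity): m/s

Multiplying the contributions: [kg] · [m/s]
Adding exponents of each base unit: kg: 1, m: 1, s: -1
SI base units of momentum: kg·m/s

Answer: kg·m/s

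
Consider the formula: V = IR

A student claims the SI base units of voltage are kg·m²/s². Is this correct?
Units of each symbol in V = IR:
  I (current): A
  R (resistance, in ohms): kg·m²/(s³·A²)

Multiplying the contributions: [A] · [kg·m²/(s³·A²)]
Adding exponents of each base unit: kg: 1, m: 2, s: -3, A: -1
SI base units of voltage: kg·m²/(s³·A)

The claimed units kg·m²/s² (exponents kg: 1, m: 2, s: -2) do not match the derived units kg·m²/(s³·A) (exponents kg: 1, m: 2, s: -3, A: -1), so the claim is incorrect.

Answer: No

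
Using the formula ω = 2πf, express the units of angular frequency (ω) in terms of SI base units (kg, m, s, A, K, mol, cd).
Units of each symbol in ω = 2πf:
  f (frequency): 1/s
  The factor 2π is dimensionless.

Multiplying the contributions: [1/s]
Adding exponents of each base unit: s: -1
SI base units of angular frequency: 1/s

Answer: 1/s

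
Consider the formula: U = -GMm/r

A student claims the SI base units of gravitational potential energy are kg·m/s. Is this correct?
Units of each symbol in U = -GMm/r:
  G (gravitational constant): m³/(kg·s²)
  M (mass): kg
  m (mass): kg
  r (distance): m  → in the denominator, contributes 1/m
  The minus sign does not affect the units.

Multiplying the contributions: [m³/(kg·s²)] · [kg] · [kg] · [1/m]
Adding exponents of each base unit: kg: 1, m: 2, s: -2
SI base units of gravitational potential energy: kg·m²/s²

The claimed units kg·m/s (exponents kg: 1, m: 1, s: -1) do not match the derived units kg·m²/s² (exponents kg: 1, m: 2, s: -2), so the claim is incorrect.

Answer: No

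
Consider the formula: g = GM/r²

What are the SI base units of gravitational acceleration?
Units of each symbol in g = GM/r²:
  G (gravitational constant): m³/(kg·s²)
  M (mass): kg
  r (distance): m  → to the power 2 in the denominator, contributes 1/m²

Multiplying the contributions: [m³/(kg·s²)] · [kg] · [1/m²]
Adding exponents of each base unit: m: 1, s: -2
SI base units of gravitational acceleration: m/s²

Answer: m/s²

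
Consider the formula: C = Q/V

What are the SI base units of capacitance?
Units of each symbol in C = Q/V:
  Q (charge, in coulombs): s·A
  V (voltage, in volts): kg·m²/(s³·A)  → in the denominator, contributes s³·A/(kg·m²)

Multiplying the contributions: [s·A] · [s³·A/(kg·m²)]
Adding exponents of each base unit: kg: -1, m: -2, s: 4, A: 2
SI base units of capacitance: s⁴·A²/(kg·m²)

Answer: s⁴·A²/(kg·m²)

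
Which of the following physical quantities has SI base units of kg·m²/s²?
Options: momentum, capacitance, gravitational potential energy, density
Checking the SI base units of each option:
  momentum (p = mv): kg·m/s  ✗
  capacitance (C = Q/V): s⁴·A²/(kg·m²)  ✗
  gravitational potential energy (U = -GMm/r): kg·m²/s²  ✓ matches
  density (ρ = m/V): kg/m³  ✗

Only gravitational potential energy has units kg·m²/s².

Answer: gravitational potential energy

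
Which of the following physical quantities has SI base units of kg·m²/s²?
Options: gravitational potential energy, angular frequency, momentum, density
Checking the SI base units of each option:
  gravitational potential energy (U = -GMm/r): kg·m²/s²  ✓ matches
  angular frequency (ω = 2πf): 1/s  ✗
  momentum (p = mv): kg·m/s  ✗
  density (ρ = m/V): kg/m³  ✗

Only gravitational potential energy has units kg·m²/s².

Answer: gravitational potential energy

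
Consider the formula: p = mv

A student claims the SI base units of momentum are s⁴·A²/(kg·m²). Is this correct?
Units of each symbol in p = mv:
  m (mass): kg
  v (velocity): m/s

Multiplying the contributions: [kg] · [m/s]
Adding exponents of each base unit: kg: 1, m: 1, s: -1
SI base units of momentum: kg·m/s

The claimed units s⁴·A²/(kg·m²) (exponents kg: -1, m: -2, s: 4, A: 2) do not match the derived units kg·m/s (exponents kg: 1, m: 1, s: -1), so the claim is incorrect.

Answer: No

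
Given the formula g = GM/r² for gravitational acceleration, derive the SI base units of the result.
Units of each symbol in g = GM/r²:
  G (gravitational constant): m³/(kg·s²)
  M (mass): kg
  r (distance): m  → to the power 2 in the denominator, contributes 1/m²

Multiplying the contributions: [m³/(kg·s²)] · [kg] · [1/m²]
Adding exponents of each base unit: m: 1, s: -2
SI base units of gravitational acceleration: m/s²

Answer: m/s²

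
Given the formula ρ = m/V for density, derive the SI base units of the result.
Units of each symbol in ρ = m/V:
  m (mass): kg
  V (volume): m³  → in the denominator, contributes 1/m³

Multiplying the contributions: [kg] · [1/m³]
Adding exponents of each base unit: kg: 1, m: -3
SI base units of density: kg/m³

Answer: kg/m³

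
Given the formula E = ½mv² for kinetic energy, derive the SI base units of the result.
Units of each symbol in E = ½mv²:
  m (mass): kg
  v (speed): m/s  → to the power 2, contributes m²/s²
  The factor ½ is dimensionless.

Multiplying the contributions: [kg] · [m²/s²]
Adding exponents of each base unit: kg: 1, m: 2, s: -2
SI base units of kinetic energy: kg·m²/s²

Answer: kg·m²/s²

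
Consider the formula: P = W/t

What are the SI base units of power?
Units of each symbol in P = W/t:
  W (work): kg·m²/s²
  t (time): s  → in the denominator, contributes 1/s

Multiplying the contributions: [kg·m²/s²] · [1/s]
Adding exponents of each base unit: kg: 1, m: 2, s: -3
SI base units of power: kg·m²/s³

Answer: kg·m²/s³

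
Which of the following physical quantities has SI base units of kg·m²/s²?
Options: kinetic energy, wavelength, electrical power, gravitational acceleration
Checking the SI base units of each option:
  kinetic energy (E = ½mv²): kg·m²/s²  ✓ matches
  wavelength (λ = v/f): m  ✗
  electrical power (P = IV): kg·m²/s³  ✗
  gravitational acceleration (g = GM/r²): m/s²  ✗

Only kinetic energy has units kg·m²/s².

Answer: kinetic energy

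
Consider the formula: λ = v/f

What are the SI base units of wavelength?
Units of each symbol in λ = v/f:
  v (wave speed): m/s
  f (frequency): 1/s  → in the denominator, contributes s

Multiplying the contributions: [m/s] · [s]
Adding exponents of each base unit: m: 1
SI base units of wavelength: m

Answer: m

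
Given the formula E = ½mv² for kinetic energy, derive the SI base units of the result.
Units of each symbol in E = ½mv²:
  m (mass): kg
  v (speed): m/s  → to the power 2, contributes m²/s²
  The factor ½ is dimensionless.

Multiplying the contributions: [kg] · [m²/s²]
Adding exponents of each base unit: kg: 1, m: 2, s: -2
SI base units of kinetic energy: kg·m²/s²

Answer: kg·m²/s²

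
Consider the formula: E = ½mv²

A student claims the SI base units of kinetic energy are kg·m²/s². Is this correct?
Units of each symbol in E = ½mv²:
  m (mass): kg
  v (speed): m/s  → to the power 2, contributes m²/s²
  The factor ½ is dimensionless.

Multiplying the contributions: [kg] · [m²/s²]
Adding exponents of each base unit: kg: 1, m: 2, s: -2
SI base units of kinetic energy: kg·m²/s²

The claimed units kg·m²/s² match the derived units, so the claim is correct.

Answer: Yes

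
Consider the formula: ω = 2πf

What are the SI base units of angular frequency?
Units of each symbol in ω = 2πf:
  f (frequency): 1/s
  The factor 2π is dimensionless.

Multiplying the contributions: [1/s]
Adding exponents of each base unit: s: -1
SI base units of angular frequency: 1/s

Answer: 1/s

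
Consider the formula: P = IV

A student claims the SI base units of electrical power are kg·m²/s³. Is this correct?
Units of each symbol in P = IV:
  I (current): A
  V (voltage, in volts): kg·m²/(s³·A)

Multiplying the contributions: [A] · [kg·m²/(s³·A)]
Adding exponents of each base unit: kg: 1, m: 2, s: -3
SI base units of electrical power: kg·m²/s³

The claimed units kg·m²/s³ match the derived units, so the claim is correct.

Answer: Yes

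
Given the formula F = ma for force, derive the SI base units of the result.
Units of each symbol in F = ma:
  m (mass): kg
  a (acceleration): m/s²

Multiplying the contributions: [kg] · [m/s²]
Adding exponents of each base unit: kg: 1, m: 1, s: -2
SI base units of force: kg·m/s²

Answer: kg·m/s²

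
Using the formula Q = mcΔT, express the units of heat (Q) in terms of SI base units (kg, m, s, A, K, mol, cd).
Units of each symbol in Q = mcΔT:
  m (mass): kg
  c (specific heat capacity, in J/(kg·K)): m²/(s²·K)
  ΔT (temperature change): K

Multiplying the contributions: [kg] · [m²/(s²·K)] · [K]
Adding exponents of each base unit: kg: 1, m: 2, s: -2
SI base units of heat: kg·m²/s²

Answer: kg·m²/s²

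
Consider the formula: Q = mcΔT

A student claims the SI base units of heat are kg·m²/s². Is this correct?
Units of each symbol in Q = mcΔT:
  m (mass): kg
  c (specific heat capacity, in J/(kg·K)): m²/(s²·K)
  ΔT (temperature change): K

Multiplying the contributions: [kg] · [m²/(s²·K)] · [K]
Adding exponents of each base unit: kg: 1, m: 2, s: -2
SI base units of heat: kg·m²/s²

The claimed units kg·m²/s² match the derived units, so the claim is correct.

Answer: Yes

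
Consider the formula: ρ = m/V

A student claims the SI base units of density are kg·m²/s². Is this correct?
Units of each symbol in ρ = m/V:
  m (mass): kg
  V (volume): m³  → in the denominator, contributes 1/m³

Multiplying the contributions: [kg] · [1/m³]
Adding exponents of each base unit: kg: 1, m: -3
SI base units of density: kg/m³

The claimed units kg·m²/s² (exponents kg: 1, m: 2, s: -2) do not match the derived units kg/m³ (exponents kg: 1, m: -3), so the claim is incorrect.

Answer: No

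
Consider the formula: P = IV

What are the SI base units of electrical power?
Units of each symbol in P = IV:
  I (current): A
  V (voltage, in volts): kg·m²/(s³·A)

Multiplying the contributions: [A] · [kg·m²/(s³·A)]
Adding exponents of each base unit: kg: 1, m: 2, s: -3
SI base units of electrical power: kg·m²/s³

Answer: kg·m²/s³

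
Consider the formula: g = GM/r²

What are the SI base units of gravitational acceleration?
Units of each symbol in g = GM/r²:
  G (gravitational constant): m³/(kg·s²)
  M (mass): kg
  r (distance): m  → to the power 2 in the denominator, contributes 1/m²

Multiplying the contributions: [m³/(kg·s²)] · [kg] · [1/m²]
Adding exponents of each base unit: m: 1, s: -2
SI base units of gravitational acceleration: m/s²

Answer: m/s²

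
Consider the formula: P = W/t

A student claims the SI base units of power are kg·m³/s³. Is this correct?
Units of each symbol in P = W/t:
  W (work): kg·m²/s²
  t (time): s  → in the denominator, contributes 1/s

Multiplying the contributions: [kg·m²/s²] · [1/s]
Adding exponents of each base unit: kg: 1, m: 2, s: -3
SI base units of power: kg·m²/s³

The claimed units kg·m³/s³ (exponents kg: 1, m: 3, s: -3) do not match the derived units kg·m²/s³ (exponents kg: 1, m: 2, s: -3), so the claim is incorrect.

Answer: No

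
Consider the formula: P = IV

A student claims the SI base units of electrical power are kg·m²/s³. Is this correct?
Units of each symbol in P = IV:
  I (current): A
  V (voltage, in volts): kg·m²/(s³·A)

Multiplying the contributions: [A] · [kg·m²/(s³·A)]
Adding exponents of each base unit: kg: 1, m: 2, s: -3
SI base units of electrical power: kg·m²/s³

The claimed units kg·m²/s³ match the derived units, so the claim is correct.

Answer: Yes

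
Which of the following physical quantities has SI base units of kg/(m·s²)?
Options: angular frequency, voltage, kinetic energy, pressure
Checking the SI base units of each option:
  angular frequency (ω = 2πf): 1/s  ✗
  voltage (V = IR): kg·m²/(s³·A)  ✗
  kinetic energy (E = ½mv²): kg·m²/s²  ✗
  pressure (P = F/A): kg/(m·s²)  ✓ matches

Only pressure has units kg/(m·s²).

Answer: pressure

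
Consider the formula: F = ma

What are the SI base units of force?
Units of each symbol in F = ma:
  m (mass): kg
  a (acceleration): m/s²

Multiplying the contributions: [kg] · [m/s²]
Adding exponents of each base unit: kg: 1, m: 1, s: -2
SI base units of force: kg·m/s²

Answer: kg·m/s²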